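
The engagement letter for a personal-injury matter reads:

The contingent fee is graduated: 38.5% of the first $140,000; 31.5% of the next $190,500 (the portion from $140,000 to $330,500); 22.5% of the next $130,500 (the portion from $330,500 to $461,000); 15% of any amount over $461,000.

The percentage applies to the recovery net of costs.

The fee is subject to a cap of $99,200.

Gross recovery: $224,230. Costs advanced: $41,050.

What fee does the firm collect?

$67,501.70

Fee base (net of costs): $224,230 − $41,050 = $183,180
First $140,000 at 38.5% = $53,900.00
Remaining $43,180 at 31.5% = $13,601.70
Fee: $53,900.00 + $13,601.70 = $67,501.70
$67,501.70 is under the $99,200 cap.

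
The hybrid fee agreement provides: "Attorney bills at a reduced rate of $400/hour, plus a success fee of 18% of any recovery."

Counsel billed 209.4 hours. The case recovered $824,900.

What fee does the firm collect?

$232,242.00

Hourly: 209.4 × $400 = $83,760.00
Success fee: 18% of $824,900 = $148,482.00
Total: $83,760.00 + $148,482.00 = $232,242.00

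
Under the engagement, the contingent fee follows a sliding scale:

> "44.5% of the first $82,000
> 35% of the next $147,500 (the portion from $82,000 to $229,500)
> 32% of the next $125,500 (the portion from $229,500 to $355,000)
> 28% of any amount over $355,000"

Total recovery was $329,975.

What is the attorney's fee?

First $82,000 at 44.5% = $36,490.00
Next $147,500 at 35% = $51,625.00
Remaining $100,475 at 32% = $32,152.00
Fee: $36,490.00 + $51,625.00 + $32,152.00 = $120,267.00

$120,267.00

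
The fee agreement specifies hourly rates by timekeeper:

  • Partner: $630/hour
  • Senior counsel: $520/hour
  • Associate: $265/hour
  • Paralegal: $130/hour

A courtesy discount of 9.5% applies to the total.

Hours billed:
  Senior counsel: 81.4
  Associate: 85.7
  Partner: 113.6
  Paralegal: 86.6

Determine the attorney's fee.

$133,817.37

Partner: 113.6 × $630 = $71,568.00
Senior counsel: 81.4 × $520 = $42,328.00
Associate: 85.7 × $265 = $22,710.50
Paralegal: 86.6 × $130 = $11,258.00
Subtotal: $147,864.50
Less 9.5% discount: −$14,047.13
Total: $147,864.50 − $14,047.13 = $133,817.37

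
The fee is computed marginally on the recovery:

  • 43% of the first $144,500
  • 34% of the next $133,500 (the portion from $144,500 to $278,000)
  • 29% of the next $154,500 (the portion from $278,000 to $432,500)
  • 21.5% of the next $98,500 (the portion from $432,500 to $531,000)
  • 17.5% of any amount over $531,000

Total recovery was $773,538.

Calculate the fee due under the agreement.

$215,951.65

First $144,500 at 43% = $62,135.00
Next $133,500 at 34% = $45,390.00
Next $154,500 at 29% = $44,805.00
Next $98,500 at 21.5% = $21,177.50
Remaining $242,538 at 17.5% = $42,444.15
Fee: $62,135.00 + $45,390.00 + $44,805.00 + $21,177.50 + $42,444.15 = $215,951.65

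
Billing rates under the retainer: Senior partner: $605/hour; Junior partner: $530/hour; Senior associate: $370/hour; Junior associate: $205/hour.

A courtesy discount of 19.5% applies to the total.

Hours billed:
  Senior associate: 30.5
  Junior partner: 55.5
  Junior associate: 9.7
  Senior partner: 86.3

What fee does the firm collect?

$76,394.50

Senior partner: 86.3 × $605 = $52,211.50
Junior partner: 55.5 × $530 = $29,415.00
Senior associate: 30.5 × $370 = $11,285.00
Junior associate: 9.7 × $205 = $1,988.50
Subtotal: $94,900.00
Less 19.5% discount: −$18,505.50
Total: $94,900.00 − $18,505.50 = $76,394.50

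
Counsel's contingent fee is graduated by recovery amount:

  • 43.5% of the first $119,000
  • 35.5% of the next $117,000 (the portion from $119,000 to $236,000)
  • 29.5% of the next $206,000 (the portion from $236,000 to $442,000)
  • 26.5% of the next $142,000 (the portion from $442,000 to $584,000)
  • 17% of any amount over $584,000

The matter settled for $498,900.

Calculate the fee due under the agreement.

First $119,000 at 43.5% = $51,765.00
Next $117,000 at 35.5% = $41,535.00
Next $206,000 at 29.5% = $60,770.00
Remaining $56,900 at 26.5% = $15,078.50
Fee: $51,765.00 + $41,535.00 + $60,770.00 + $15,078.50 = $169,148.50

$169,148.50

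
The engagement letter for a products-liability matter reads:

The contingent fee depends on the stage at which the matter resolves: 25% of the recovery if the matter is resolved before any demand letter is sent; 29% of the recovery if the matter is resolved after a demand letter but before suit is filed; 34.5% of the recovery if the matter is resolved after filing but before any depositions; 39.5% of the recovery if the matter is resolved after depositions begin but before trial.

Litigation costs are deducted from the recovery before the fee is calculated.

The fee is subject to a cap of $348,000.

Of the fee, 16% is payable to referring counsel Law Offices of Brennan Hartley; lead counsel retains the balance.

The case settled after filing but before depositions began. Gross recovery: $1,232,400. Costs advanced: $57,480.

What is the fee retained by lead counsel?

$292,320.00

Fee base (net of costs): $1,232,400 − $57,480 = $1,174,920
The matter settled after filing but before depositions began, so the 34.5% rate applies.
$1,174,920 × 34.5% = $405,347.40
$405,347.40 exceeds the $348,000 cap, so the fee is capped at $348,000.00.
Referral share: 16% of $348,000.00 = $55,680.00; lead counsel retains $348,000.00 − $55,680.00 = $292,320.00.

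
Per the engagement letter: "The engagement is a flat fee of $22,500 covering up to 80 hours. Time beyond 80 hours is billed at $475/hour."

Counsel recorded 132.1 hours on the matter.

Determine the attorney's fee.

Flat fee: $22,500.00
Excess hours: 132.1 − 80 = 52.1
Overrun: 52.1 × $475 = $24,747.50
Total: $22,500.00 + $24,747.50 = $47,247.50

$47,247.50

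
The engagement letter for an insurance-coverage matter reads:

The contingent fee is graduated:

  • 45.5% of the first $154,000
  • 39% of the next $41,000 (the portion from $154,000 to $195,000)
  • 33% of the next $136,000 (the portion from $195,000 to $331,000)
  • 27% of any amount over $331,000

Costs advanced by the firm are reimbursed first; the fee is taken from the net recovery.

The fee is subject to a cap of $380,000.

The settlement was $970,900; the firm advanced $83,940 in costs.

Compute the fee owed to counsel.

$281,049.20

Fee base (net of costs): $970,900 − $83,940 = $886,960
First $154,000 at 45.5% = $70,070.00
Next $41,000 at 39% = $15,990.00
Next $136,000 at 33% = $44,880.00
Remaining $555,960 at 27% = $150,109.20
Fee: $70,070.00 + $15,990.00 + $44,880.00 + $150,109.20 = $281,049.20
$281,049.20 is under the $380,000 cap.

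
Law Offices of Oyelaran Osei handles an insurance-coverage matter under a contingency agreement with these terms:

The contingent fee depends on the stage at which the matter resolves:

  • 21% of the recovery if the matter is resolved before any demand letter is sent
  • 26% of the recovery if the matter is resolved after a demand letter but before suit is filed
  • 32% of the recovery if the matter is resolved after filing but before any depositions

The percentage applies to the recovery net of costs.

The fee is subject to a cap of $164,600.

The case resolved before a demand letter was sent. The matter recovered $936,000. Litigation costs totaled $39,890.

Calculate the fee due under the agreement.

Fee base (net of costs): $936,000 − $39,890 = $896,110
The matter resolved before a demand letter was sent, so the 21% rate applies.
$896,110 × 21% = $188,183.10
$188,183.10 exceeds the $164,600 cap, so the fee is capped at $164,600.00.

$164,600.00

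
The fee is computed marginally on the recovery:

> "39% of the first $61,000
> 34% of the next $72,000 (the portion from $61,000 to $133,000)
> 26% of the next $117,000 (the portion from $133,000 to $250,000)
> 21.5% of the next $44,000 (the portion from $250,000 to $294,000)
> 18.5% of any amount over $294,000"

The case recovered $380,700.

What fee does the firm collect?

First $61,000 at 39% = $23,790.00
Next $72,000 at 34% = $24,480.00
Next $117,000 at 26% = $30,420.00
Next $44,000 at 21.5% = $9,460.00
Remaining $86,700 at 18.5% = $16,039.50
Fee: $23,790.00 + $24,480.00 + $30,420.00 + $9,460.00 + $16,039.50 = $104,189.50

$104,189.50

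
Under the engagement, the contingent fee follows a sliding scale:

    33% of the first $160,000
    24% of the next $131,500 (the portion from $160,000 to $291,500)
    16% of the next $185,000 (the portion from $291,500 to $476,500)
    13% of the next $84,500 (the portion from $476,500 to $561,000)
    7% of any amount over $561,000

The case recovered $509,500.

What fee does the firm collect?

$118,250.00

First $160,000 at 33% = $52,800.00
Next $131,500 at 24% = $31,560.00
Next $185,000 at 16% = $29,600.00
Remaining $33,000 at 13% = $4,290.00
Fee: $52,800.00 + $31,560.00 + $29,600.00 + $4,290.00 = $118,250.00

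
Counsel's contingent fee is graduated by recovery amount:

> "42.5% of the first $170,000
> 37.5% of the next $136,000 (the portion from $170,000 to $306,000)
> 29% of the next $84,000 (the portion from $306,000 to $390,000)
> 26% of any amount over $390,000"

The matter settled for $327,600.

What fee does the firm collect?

First $170,000 at 42.5% = $72,250.00
Next $136,000 at 37.5% = $51,000.00
Remaining $21,600 at 29% = $6,264.00
Fee: $72,250.00 + $51,000.00 + $6,264.00 = $129,514.00

$129,514.00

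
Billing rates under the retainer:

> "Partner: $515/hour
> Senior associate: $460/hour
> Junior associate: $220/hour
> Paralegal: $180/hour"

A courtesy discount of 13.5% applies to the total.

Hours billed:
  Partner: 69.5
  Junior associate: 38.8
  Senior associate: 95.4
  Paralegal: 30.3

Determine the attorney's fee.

Partner: 69.5 × $515 = $35,792.50
Senior associate: 95.4 × $460 = $43,884.00
Junior associate: 38.8 × $220 = $8,536.00
Paralegal: 30.3 × $180 = $5,454.00
Subtotal: $93,666.50
Less 13.5% discount: −$12,644.98
Total: $93,666.50 − $12,644.98 = $81,021.52

$81,021.52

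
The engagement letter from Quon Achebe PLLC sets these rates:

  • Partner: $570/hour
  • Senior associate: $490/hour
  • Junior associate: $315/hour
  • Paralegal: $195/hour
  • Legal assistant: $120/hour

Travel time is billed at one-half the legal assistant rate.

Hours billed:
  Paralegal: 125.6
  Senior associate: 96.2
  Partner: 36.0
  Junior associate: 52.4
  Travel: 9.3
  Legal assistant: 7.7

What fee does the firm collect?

Partner: 36.0 × $570 = $20,520.00
Senior associate: 96.2 × $490 = $47,138.00
Junior associate: 52.4 × $315 = $16,506.00
Paralegal: 125.6 × $195 = $24,492.00
Legal assistant: 7.7 × $120 = $924.00
Subtotal: $20,520.00 + $47,138.00 + $16,506.00 + $24,492.00 + $924.00 = $109,580.00
Travel: 9.3 × ($120 ÷ 2) = 9.3 × $60.00 = $558.00
Total: $109,580.00 + $558.00 = $110,138.00

$110,138.00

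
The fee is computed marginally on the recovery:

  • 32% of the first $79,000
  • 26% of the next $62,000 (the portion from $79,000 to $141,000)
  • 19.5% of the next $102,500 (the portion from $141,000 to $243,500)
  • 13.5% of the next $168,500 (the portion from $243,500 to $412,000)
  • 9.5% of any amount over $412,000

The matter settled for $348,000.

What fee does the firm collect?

First $79,000 at 32% = $25,280.00
Next $62,000 at 26% = $16,120.00
Next $102,500 at 19.5% = $19,987.50
Remaining $104,500 at 13.5% = $14,107.50
Fee: $25,280.00 + $16,120.00 + $19,987.50 + $14,107.50 = $75,495.00

$75,495.00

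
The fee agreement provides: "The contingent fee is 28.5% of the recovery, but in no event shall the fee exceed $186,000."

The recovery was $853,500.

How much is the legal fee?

28.5% of $853,500 = $243,247.50
That exceeds the $186,000 cap, so the fee is capped at $186,000.

$186,000.00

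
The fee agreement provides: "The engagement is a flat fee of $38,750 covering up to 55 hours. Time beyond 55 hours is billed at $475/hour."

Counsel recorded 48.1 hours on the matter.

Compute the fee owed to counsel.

$38,750.00

48.1 hours is within the 55-hour scope; only the flat fee applies.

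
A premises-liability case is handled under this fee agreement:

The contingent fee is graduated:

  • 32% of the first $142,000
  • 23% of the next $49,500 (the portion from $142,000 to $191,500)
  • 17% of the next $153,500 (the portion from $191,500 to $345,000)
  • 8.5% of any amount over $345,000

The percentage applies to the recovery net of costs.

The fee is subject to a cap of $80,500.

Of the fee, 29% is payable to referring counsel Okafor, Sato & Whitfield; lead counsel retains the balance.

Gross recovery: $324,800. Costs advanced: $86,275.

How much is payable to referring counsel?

$18,797.58

Fee base (net of costs): $324,800 − $86,275 = $238,525
First $142,000 at 32% = $45,440.00
Next $49,500 at 23% = $11,385.00
Remaining $47,025 at 17% = $7,994.25
Fee: $45,440.00 + $11,385.00 + $7,994.25 = $64,819.25
$64,819.25 is under the $80,500 cap.
Referral share: 29% of $64,819.25 = $18,797.58; lead counsel retains $64,819.25 − $18,797.58 = $46,021.67.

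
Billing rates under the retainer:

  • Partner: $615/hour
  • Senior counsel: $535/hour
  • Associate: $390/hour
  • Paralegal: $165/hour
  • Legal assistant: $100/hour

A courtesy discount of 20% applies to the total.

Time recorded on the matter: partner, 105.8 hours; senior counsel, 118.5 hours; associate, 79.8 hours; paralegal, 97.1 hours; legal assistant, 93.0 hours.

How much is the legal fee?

Partner: 105.8 × $615 = $65,067.00
Senior counsel: 118.5 × $535 = $63,397.50
Associate: 79.8 × $390 = $31,122.00
Paralegal: 97.1 × $165 = $16,021.50
Legal assistant: 93.0 × $100 = $9,300.00
Subtotal: $184,908.00
Less 20% discount: −$36,981.60
Total: $184,908.00 − $36,981.60 = $147,926.40

$147,926.40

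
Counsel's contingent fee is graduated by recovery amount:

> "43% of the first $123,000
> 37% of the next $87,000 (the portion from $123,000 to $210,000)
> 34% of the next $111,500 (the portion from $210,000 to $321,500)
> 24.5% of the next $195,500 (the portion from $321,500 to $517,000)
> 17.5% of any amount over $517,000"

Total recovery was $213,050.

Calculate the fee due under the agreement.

First $123,000 at 43% = $52,890.00
Next $87,000 at 37% = $32,190.00
Remaining $3,050 at 34% = $1,037.00
Fee: $52,890.00 + $32,190.00 + $1,037.00 = $86,117.00

$86,117.00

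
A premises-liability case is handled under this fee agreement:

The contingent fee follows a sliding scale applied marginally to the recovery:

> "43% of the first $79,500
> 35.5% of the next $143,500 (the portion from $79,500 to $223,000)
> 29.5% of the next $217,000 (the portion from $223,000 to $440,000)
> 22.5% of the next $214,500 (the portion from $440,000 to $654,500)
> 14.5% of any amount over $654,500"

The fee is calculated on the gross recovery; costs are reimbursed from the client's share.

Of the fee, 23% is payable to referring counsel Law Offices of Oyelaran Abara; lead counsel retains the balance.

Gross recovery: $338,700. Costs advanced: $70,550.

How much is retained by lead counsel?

$91,829.43

Fee base is the gross recovery, $338,700; costs are reimbursed separately.
First $79,500 at 43% = $34,185.00
Next $143,500 at 35.5% = $50,942.50
Remaining $115,700 at 29.5% = $34,131.50
Fee: $34,185.00 + $50,942.50 + $34,131.50 = $119,259.00
Referral share: 23% of $119,259.00 = $27,429.57; lead counsel retains $119,259.00 − $27,429.57 = $91,829.43.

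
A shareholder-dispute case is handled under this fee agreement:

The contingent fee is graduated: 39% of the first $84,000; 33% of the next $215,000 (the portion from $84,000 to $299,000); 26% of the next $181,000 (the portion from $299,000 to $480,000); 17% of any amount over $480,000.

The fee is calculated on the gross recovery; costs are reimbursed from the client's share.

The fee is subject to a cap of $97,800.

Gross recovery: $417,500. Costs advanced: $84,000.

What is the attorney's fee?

Fee base is the gross recovery, $417,500; costs are reimbursed separately.
First $84,000 at 39% = $32,760.00
Next $215,000 at 33% = $70,950.00
Remaining $118,500 at 26% = $30,810.00
Fee: $32,760.00 + $70,950.00 + $30,810.00 = $134,520.00
$134,520.00 exceeds the $97,800 cap, so the fee is capped at $97,800.00.

$97,800.00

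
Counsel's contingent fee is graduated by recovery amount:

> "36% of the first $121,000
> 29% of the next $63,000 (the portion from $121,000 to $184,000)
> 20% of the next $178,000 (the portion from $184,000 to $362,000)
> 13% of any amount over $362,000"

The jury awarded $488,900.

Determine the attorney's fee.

$113,927.00

First $121,000 at 36% = $43,560.00
Next $63,000 at 29% = $18,270.00
Next $178,000 at 20% = $35,600.00
Remaining $126,900 at 13% = $16,497.00
Fee: $43,560.00 + $18,270.00 + $35,600.00 + $16,497.00 = $113,927.00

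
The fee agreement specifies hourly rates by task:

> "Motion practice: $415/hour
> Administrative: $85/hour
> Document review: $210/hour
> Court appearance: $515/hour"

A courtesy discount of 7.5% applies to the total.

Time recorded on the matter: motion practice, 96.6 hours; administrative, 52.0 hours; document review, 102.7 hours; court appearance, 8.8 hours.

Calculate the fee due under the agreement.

$65,312.40

Motion practice: 96.6 × $415 = $40,089.00
Administrative: 52.0 × $85 = $4,420.00
Document review: 102.7 × $210 = $21,567.00
Court appearance: 8.8 × $515 = $4,532.00
Subtotal: $70,608.00
Less 7.5% discount: −$5,295.60
Total: $70,608.00 − $5,295.60 = $65,312.40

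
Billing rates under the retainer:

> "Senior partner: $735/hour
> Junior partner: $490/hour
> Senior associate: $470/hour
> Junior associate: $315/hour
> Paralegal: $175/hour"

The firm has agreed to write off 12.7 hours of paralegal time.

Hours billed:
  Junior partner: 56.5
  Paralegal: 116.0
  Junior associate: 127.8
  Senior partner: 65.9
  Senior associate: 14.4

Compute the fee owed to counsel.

Senior partner: 65.9 × $735 = $48,436.50
Junior partner: 56.5 × $490 = $27,685.00
Senior associate: 14.4 × $470 = $6,768.00
Junior associate: 127.8 × $315 = $40,257.00
Paralegal: 116.0 × $175 = $20,300.00
Subtotal: $143,446.50
Write-off: 12.7 × $175 = $2,222.50
Total: $143,446.50 − $2,222.50 = $141,224.00

$141,224.00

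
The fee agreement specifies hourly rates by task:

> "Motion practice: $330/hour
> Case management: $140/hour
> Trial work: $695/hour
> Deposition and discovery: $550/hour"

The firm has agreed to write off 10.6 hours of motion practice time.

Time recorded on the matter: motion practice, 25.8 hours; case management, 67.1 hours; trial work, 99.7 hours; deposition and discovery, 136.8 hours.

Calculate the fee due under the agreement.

Motion practice: 25.8 × $330 = $8,514.00
Case management: 67.1 × $140 = $9,394.00
Trial work: 99.7 × $695 = $69,291.50
Deposition and discovery: 136.8 × $550 = $75,240.00
Subtotal: $162,439.50
Write-off: 10.6 × $330 = $3,498.00
Total: $162,439.50 − $3,498.00 = $158,941.50

$158,941.50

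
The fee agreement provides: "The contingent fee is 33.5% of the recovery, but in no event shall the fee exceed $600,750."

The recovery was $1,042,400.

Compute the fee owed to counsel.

$349,204.00

33.5% of $1,042,400 = $349,204.00
That is under the $600,750 cap.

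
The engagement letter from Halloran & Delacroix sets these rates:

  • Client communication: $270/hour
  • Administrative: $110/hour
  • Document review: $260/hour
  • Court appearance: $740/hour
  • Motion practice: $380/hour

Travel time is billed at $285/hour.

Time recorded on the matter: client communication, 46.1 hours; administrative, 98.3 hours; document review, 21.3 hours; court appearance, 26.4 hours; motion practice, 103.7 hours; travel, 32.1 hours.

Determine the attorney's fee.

Client communication: 46.1 × $270 = $12,447.00
Administrative: 98.3 × $110 = $10,813.00
Document review: 21.3 × $260 = $5,538.00
Court appearance: 26.4 × $740 = $19,536.00
Motion practice: 103.7 × $380 = $39,406.00
Subtotal: $12,447.00 + $10,813.00 + $5,538.00 + $19,536.00 + $39,406.00 = $87,740.00
Travel: 32.1 × $285 = $9,148.50
Total: $87,740.00 + $9,148.50 = $96,888.50

$96,888.50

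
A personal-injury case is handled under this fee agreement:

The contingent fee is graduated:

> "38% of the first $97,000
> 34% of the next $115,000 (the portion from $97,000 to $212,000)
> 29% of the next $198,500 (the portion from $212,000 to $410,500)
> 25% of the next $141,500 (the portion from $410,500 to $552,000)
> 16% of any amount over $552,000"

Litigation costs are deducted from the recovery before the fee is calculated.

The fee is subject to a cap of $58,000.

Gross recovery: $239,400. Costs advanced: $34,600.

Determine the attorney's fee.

Fee base (net of costs): $239,400 − $34,600 = $204,800
First $97,000 at 38% = $36,860.00
Remaining $107,800 at 34% = $36,652.00
Fee: $36,860.00 + $36,652.00 = $73,512.00
$73,512.00 exceeds the $58,000 cap, so the fee is capped at $58,000.00.

$58,000.00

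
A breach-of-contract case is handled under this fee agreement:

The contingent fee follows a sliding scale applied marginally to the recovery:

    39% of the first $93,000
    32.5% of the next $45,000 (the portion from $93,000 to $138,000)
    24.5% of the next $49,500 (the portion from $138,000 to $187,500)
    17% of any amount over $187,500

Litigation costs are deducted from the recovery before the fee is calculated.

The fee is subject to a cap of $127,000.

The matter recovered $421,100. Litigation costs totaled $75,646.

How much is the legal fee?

Fee base (net of costs): $421,100 − $75,646 = $345,454
First $93,000 at 39% = $36,270.00
Next $45,000 at 32.5% = $14,625.00
Next $49,500 at 24.5% = $12,127.50
Remaining $157,954 at 17% = $26,852.18
Fee: $36,270.00 + $14,625.00 + $12,127.50 + $26,852.18 = $89,874.68
$89,874.68 is under the $127,000 cap.

$89,874.68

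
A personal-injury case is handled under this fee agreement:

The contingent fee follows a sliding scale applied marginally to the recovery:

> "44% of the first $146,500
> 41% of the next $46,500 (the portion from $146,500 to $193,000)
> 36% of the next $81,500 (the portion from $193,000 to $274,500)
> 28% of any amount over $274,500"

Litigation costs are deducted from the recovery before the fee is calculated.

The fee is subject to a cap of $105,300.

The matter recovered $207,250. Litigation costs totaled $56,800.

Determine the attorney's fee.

Fee base (net of costs): $207,250 − $56,800 = $150,450
First $146,500 at 44% = $64,460.00
Remaining $3,950 at 41% = $1,619.50
Fee: $64,460.00 + $1,619.50 = $66,079.50
$66,079.50 is under the $105,300 cap.

$66,079.50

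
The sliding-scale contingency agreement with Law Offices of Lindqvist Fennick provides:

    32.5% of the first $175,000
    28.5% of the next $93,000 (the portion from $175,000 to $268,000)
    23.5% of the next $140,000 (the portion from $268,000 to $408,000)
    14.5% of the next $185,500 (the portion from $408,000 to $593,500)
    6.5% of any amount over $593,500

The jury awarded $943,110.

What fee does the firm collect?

First $175,000 at 32.5% = $56,875.00
Next $93,000 at 28.5% = $26,505.00
Next $140,000 at 23.5% = $32,900.00
Next $185,500 at 14.5% = $26,897.50
Remaining $349,610 at 6.5% = $22,724.65
Fee: $56,875.00 + $26,505.00 + $32,900.00 + $26,897.50 + $22,724.65 = $165,902.15

$165,902.15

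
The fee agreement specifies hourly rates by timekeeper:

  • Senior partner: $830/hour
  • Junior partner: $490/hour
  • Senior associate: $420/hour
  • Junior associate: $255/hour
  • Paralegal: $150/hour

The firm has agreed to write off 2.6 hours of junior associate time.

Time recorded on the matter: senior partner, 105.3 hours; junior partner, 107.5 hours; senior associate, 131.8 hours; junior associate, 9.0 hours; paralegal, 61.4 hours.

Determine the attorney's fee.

Senior partner: 105.3 × $830 = $87,399.00
Junior partner: 107.5 × $490 = $52,675.00
Senior associate: 131.8 × $420 = $55,356.00
Junior associate: 9.0 × $255 = $2,295.00
Paralegal: 61.4 × $150 = $9,210.00
Subtotal: $206,935.00
Write-off: 2.6 × $255 = $663.00
Total: $206,935.00 − $663.00 = $206,272.00

$206,272.00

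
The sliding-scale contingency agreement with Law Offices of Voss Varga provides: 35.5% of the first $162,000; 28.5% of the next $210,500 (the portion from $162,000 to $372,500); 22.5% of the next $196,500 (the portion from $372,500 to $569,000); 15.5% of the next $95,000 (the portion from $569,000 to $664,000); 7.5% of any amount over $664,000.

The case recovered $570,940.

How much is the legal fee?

$162,015.70

First $162,000 at 35.5% = $57,510.00
Next $210,500 at 28.5% = $59,992.50
Next $196,500 at 22.5% = $44,212.50
Remaining $1,940 at 15.5% = $300.70
Fee: $57,510.00 + $59,992.50 + $44,212.50 + $300.70 = $162,015.70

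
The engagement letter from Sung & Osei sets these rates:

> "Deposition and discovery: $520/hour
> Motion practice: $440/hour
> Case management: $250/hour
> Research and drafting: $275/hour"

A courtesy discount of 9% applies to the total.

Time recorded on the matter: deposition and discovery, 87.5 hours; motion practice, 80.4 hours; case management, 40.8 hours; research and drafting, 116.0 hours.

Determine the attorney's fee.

$111,908.16

Deposition and discovery: 87.5 × $520 = $45,500.00
Motion practice: 80.4 × $440 = $35,376.00
Case management: 40.8 × $250 = $10,200.00
Research and drafting: 116.0 × $275 = $31,900.00
Subtotal: $122,976.00
Less 9% discount: −$11,067.84
Total: $122,976.00 − $11,067.84 = $111,908.16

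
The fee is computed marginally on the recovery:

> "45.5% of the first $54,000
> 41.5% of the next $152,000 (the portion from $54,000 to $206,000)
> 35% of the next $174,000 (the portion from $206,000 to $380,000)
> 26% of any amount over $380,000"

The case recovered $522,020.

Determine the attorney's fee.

$185,475.20

First $54,000 at 45.5% = $24,570.00
Next $152,000 at 41.5% = $63,080.00
Next $174,000 at 35% = $60,900.00
Remaining $142,020 at 26% = $36,925.20
Fee: $24,570.00 + $63,080.00 + $60,900.00 + $36,925.20 = $185,475.20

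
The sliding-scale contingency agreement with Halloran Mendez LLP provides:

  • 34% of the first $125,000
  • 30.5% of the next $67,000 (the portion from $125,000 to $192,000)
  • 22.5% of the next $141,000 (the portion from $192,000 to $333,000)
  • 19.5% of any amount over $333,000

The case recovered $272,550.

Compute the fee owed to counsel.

$81,058.75

First $125,000 at 34% = $42,500.00
Next $67,000 at 30.5% = $20,435.00
Remaining $80,550 at 22.5% = $18,123.75
Fee: $42,500.00 + $20,435.00 + $18,123.75 = $81,058.75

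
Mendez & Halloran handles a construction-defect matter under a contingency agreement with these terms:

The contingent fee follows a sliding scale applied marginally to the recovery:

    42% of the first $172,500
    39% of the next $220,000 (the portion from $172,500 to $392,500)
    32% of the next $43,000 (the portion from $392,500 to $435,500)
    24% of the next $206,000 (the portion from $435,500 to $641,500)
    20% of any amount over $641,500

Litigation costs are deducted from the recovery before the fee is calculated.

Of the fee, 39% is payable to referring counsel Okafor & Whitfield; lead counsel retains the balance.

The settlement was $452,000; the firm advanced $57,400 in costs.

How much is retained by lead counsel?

$96,942.42

Fee base (net of costs): $452,000 − $57,400 = $394,600
First $172,500 at 42% = $72,450.00
Next $220,000 at 39% = $85,800.00
Remaining $2,100 at 32% = $672.00
Fee: $72,450.00 + $85,800.00 + $672.00 = $158,922.00
Referral share: 39% of $158,922.00 = $61,979.58; lead counsel retains $158,922.00 − $61,979.58 = $96,942.42.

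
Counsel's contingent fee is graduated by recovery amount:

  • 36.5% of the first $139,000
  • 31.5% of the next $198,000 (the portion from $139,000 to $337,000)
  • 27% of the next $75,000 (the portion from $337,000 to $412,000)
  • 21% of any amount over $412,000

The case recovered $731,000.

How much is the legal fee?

$200,345.00

First $139,000 at 36.5% = $50,735.00
Next $198,000 at 31.5% = $62,370.00
Next $75,000 at 27% = $20,250.00
Remaining $319,000 at 21% = $66,990.00
Fee: $50,735.00 + $62,370.00 + $20,250.00 + $66,990.00 = $200,345.00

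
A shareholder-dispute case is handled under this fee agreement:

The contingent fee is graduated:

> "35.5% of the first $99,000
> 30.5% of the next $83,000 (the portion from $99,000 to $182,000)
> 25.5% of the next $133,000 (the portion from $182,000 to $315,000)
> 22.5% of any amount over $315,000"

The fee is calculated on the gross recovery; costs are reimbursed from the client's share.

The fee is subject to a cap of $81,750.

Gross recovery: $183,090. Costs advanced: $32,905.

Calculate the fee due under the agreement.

$60,737.95

Fee base is the gross recovery, $183,090; costs are reimbursed separately.
First $99,000 at 35.5% = $35,145.00
Next $83,000 at 30.5% = $25,315.00
Remaining $1,090 at 25.5% = $277.95
Fee: $35,145.00 + $25,315.00 + $277.95 = $60,737.95
$60,737.95 is under the $81,750 cap.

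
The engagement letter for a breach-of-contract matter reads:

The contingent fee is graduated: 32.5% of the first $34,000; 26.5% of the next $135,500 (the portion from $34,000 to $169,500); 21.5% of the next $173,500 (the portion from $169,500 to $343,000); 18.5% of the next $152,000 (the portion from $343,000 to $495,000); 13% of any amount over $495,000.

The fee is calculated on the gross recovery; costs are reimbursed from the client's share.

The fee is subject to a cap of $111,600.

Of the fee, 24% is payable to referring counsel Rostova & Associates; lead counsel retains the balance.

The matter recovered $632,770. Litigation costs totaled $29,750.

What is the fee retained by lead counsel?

$84,816.00

Fee base is the gross recovery, $632,770; costs are reimbursed separately.
First $34,000 at 32.5% = $11,050.00
Next $135,500 at 26.5% = $35,907.50
Next $173,500 at 21.5% = $37,302.50
Next $152,000 at 18.5% = $28,120.00
Remaining $137,770 at 13% = $17,910.10
Fee: $11,050.00 + $35,907.50 + $37,302.50 + $28,120.00 + $17,910.10 = $130,290.10
$130,290.10 exceeds the $111,600 cap, so the fee is capped at $111,600.00.
Referral share: 24% of $111,600.00 = $26,784.00; lead counsel retains $111,600.00 − $26,784.00 = $84,816.00.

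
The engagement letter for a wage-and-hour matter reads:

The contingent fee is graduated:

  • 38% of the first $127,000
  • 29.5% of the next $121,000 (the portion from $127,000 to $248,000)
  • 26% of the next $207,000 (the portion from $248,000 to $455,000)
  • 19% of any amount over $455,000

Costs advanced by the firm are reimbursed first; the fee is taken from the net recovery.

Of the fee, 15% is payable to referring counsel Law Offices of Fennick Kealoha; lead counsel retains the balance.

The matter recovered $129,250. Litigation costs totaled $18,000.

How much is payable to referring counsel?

$6,341.25

Fee base (net of costs): $129,250 − $18,000 = $111,250
First $111,250 at 38% = $42,275.00
Referral share: 15% of $42,275.00 = $6,341.25; lead counsel retains $42,275.00 − $6,341.25 = $35,933.75.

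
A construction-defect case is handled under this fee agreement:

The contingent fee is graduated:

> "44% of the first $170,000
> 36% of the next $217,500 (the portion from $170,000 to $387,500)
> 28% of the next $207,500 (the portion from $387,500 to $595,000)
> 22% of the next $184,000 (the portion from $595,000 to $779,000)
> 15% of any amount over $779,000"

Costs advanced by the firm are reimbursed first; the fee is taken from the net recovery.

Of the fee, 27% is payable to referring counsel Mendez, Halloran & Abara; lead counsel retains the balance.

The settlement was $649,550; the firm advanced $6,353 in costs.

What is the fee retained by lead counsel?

$161,916.44

Fee base (net of costs): $649,550 − $6,353 = $643,197
First $170,000 at 44% = $74,800.00
Next $217,500 at 36% = $78,300.00
Next $207,500 at 28% = $58,100.00
Remaining $48,197 at 22% = $10,603.34
Fee: $74,800.00 + $78,300.00 + $58,100.00 + $10,603.34 = $221,803.34
Referral share: 27% of $221,803.34 = $59,886.90; lead counsel retains $221,803.34 − $59,886.90 = $161,916.44.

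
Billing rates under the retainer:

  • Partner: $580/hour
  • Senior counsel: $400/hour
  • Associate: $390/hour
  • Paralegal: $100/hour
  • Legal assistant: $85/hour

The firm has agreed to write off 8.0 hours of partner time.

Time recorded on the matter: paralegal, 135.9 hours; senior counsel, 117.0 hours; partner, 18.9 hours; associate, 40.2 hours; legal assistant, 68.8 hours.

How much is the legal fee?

Partner: 18.9 × $580 = $10,962.00
Senior counsel: 117.0 × $400 = $46,800.00
Associate: 40.2 × $390 = $15,678.00
Paralegal: 135.9 × $100 = $13,590.00
Legal assistant: 68.8 × $85 = $5,848.00
Subtotal: $92,878.00
Write-off: 8.0 × $580 = $4,640.00
Total: $92,878.00 − $4,640.00 = $88,238.00

$88,238.00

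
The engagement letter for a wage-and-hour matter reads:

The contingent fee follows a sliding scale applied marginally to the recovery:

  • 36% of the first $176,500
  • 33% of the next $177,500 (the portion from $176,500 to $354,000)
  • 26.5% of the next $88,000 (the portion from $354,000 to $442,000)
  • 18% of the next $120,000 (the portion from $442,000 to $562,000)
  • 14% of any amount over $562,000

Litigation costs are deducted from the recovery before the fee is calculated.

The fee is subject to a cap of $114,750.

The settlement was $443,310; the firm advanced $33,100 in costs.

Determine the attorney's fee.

Fee base (net of costs): $443,310 − $33,100 = $410,210
First $176,500 at 36% = $63,540.00
Next $177,500 at 33% = $58,575.00
Remaining $56,210 at 26.5% = $14,895.65
Fee: $63,540.00 + $58,575.00 + $14,895.65 = $137,010.65
$137,010.65 exceeds the $114,750 cap, so the fee is capped at $114,750.00.

$114,750.00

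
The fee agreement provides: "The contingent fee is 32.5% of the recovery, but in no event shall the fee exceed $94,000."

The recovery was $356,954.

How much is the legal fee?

$94,000.00

32.5% of $356,954 = $116,010.05
That exceeds the $94,000 cap, so the fee is capped at $94,000.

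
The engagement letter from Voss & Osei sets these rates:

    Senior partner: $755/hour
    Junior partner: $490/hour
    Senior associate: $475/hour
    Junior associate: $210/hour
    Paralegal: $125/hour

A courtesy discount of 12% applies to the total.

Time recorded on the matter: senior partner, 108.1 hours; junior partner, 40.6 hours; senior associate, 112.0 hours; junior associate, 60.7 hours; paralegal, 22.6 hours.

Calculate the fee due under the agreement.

$149,847.72

Senior partner: 108.1 × $755 = $81,615.50
Junior partner: 40.6 × $490 = $19,894.00
Senior associate: 112.0 × $475 = $53,200.00
Junior associate: 60.7 × $210 = $12,747.00
Paralegal: 22.6 × $125 = $2,825.00
Subtotal: $170,281.50
Less 12% discount: −$20,433.78
Total: $170,281.50 − $20,433.78 = $149,847.72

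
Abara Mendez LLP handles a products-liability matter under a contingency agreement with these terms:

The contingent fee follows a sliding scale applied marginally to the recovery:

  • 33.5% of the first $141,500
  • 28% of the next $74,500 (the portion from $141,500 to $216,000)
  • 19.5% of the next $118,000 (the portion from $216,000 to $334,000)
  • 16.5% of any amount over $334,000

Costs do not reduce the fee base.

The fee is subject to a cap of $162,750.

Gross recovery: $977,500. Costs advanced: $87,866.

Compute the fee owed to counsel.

Fee base is the gross recovery, $977,500; costs are reimbursed separately.
First $141,500 at 33.5% = $47,402.50
Next $74,500 at 28% = $20,860.00
Next $118,000 at 19.5% = $23,010.00
Remaining $643,500 at 16.5% = $106,177.50
Fee: $47,402.50 + $20,860.00 + $23,010.00 + $106,177.50 = $197,450.00
$197,450.00 exceeds the $162,750 cap, so the fee is capped at $162,750.00.

$162,750.00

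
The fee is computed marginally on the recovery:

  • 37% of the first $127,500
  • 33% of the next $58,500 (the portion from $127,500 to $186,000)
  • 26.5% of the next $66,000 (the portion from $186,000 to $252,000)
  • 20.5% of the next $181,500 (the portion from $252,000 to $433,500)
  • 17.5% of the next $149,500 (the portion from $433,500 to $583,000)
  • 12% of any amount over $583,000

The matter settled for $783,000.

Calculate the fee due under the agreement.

$171,340.00

First $127,500 at 37% = $47,175.00
Next $58,500 at 33% = $19,305.00
Next $66,000 at 26.5% = $17,490.00
Next $181,500 at 20.5% = $37,207.50
Next $149,500 at 17.5% = $26,162.50
Remaining $200,000 at 12% = $24,000.00
Fee: $47,175.00 + $19,305.00 + $17,490.00 + $37,207.50 + $26,162.50 + $24,000.00 = $171,340.00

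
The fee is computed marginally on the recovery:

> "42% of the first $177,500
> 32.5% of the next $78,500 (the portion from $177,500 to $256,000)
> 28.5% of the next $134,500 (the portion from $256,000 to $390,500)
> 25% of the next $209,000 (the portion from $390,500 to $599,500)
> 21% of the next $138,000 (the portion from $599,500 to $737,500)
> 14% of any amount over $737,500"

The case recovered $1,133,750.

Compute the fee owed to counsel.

$275,100.00

First $177,500 at 42% = $74,550.00
Next $78,500 at 32.5% = $25,512.50
Next $134,500 at 28.5% = $38,332.50
Next $209,000 at 25% = $52,250.00
Next $138,000 at 21% = $28,980.00
Remaining $396,250 at 14% = $55,475.00
Fee: $74,550.00 + $25,512.50 + $38,332.50 + $52,250.00 + $28,980.00 + $55,475.00 = $275,100.00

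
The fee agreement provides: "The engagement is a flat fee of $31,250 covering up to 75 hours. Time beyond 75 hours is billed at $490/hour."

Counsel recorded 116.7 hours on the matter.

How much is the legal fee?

$51,683.00

Flat fee: $31,250.00
Excess hours: 116.7 − 75 = 41.7
Overrun: 41.7 × $490 = $20,433.00
Total: $31,250.00 + $20,433.00 = $51,683.00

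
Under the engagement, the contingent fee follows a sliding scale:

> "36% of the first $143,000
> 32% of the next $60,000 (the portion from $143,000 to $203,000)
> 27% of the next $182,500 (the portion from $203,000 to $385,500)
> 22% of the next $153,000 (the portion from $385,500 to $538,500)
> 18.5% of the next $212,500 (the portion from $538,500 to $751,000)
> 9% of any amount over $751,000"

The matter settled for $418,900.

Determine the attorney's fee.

$127,303.00

First $143,000 at 36% = $51,480.00
Next $60,000 at 32% = $19,200.00
Next $182,500 at 27% = $49,275.00
Remaining $33,400 at 22% = $7,348.00
Fee: $51,480.00 + $19,200.00 + $49,275.00 + $7,348.00 = $127,303.00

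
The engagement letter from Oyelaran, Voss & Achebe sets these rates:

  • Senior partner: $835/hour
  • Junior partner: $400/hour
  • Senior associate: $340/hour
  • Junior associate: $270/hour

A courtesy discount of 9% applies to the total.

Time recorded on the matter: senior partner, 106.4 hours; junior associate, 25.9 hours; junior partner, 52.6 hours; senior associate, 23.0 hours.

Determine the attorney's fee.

$113,474.27

Senior partner: 106.4 × $835 = $88,844.00
Junior partner: 52.6 × $400 = $21,040.00
Senior associate: 23.0 × $340 = $7,820.00
Junior associate: 25.9 × $270 = $6,993.00
Subtotal: $124,697.00
Less 9% discount: −$11,222.73
Total: $124,697.00 − $11,222.73 = $113,474.27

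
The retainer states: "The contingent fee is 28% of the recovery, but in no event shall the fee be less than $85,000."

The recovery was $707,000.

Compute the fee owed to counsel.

28% of $707,000 = $197,960.00
That exceeds the $85,000 minimum.

$197,960.00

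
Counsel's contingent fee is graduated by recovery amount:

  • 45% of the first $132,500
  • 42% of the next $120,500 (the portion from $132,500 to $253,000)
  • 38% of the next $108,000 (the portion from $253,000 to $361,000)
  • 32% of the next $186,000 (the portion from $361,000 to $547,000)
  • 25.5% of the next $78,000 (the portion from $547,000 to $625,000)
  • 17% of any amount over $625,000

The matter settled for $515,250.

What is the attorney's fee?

First $132,500 at 45% = $59,625.00
Next $120,500 at 42% = $50,610.00
Next $108,000 at 38% = $41,040.00
Remaining $154,250 at 32% = $49,360.00
Fee: $59,625.00 + $50,610.00 + $41,040.00 + $49,360.00 = $200,635.00

$200,635.00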